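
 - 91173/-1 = 91173/1   =  91173.00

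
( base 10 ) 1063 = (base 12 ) 747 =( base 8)2047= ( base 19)2hi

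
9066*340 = 3082440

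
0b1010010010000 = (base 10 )5264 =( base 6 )40212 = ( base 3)21012222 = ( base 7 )21230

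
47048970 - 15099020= 31949950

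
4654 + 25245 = 29899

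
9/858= 3/286  =  0.01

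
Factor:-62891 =  -  61^1*1031^1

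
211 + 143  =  354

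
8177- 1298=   6879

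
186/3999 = 2/43 = 0.05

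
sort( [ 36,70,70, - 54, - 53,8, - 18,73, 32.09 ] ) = [ - 54, - 53, - 18,8,32.09, 36,70,70,73] 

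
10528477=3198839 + 7329638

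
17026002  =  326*52227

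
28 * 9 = 252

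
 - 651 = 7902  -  8553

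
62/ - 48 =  - 2 + 17/24 = - 1.29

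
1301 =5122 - 3821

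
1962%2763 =1962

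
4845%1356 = 777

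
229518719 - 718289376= -488770657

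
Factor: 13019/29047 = 31^( - 1 )*47^1*277^1*937^( - 1)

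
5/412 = 5/412 = 0.01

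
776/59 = 776/59 = 13.15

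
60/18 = 10/3 = 3.33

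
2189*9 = 19701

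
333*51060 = 17002980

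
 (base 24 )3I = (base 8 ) 132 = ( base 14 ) 66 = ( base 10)90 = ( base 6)230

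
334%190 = 144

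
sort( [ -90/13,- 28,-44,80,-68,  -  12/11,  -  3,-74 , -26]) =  [ - 74,-68, - 44, - 28, - 26 , - 90/13, - 3 ,-12/11,80] 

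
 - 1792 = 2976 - 4768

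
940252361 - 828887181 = 111365180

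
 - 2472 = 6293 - 8765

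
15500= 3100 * 5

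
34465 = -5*( - 6893) 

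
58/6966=29/3483 =0.01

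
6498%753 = 474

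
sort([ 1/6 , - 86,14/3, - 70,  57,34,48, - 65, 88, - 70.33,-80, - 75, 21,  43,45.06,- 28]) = [ - 86, - 80, - 75,- 70.33,-70, - 65, - 28 , 1/6,14/3,21,34,43, 45.06,48,57,88 ] 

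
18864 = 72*262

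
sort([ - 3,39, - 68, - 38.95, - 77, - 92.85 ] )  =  [-92.85, - 77, - 68, - 38.95,- 3,39 ] 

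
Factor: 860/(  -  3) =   -  2^2*3^(-1 )  *  5^1*43^1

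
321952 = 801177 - 479225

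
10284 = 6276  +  4008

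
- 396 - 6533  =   - 6929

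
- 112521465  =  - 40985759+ - 71535706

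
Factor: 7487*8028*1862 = 111916694232 = 2^3*3^2*7^2*19^1*223^1* 7487^1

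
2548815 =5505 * 463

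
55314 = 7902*7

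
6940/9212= 1735/2303= 0.75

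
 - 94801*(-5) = 474005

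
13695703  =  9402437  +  4293266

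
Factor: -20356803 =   -  3^2*17^1*133051^1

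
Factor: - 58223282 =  - 2^1*13^1*2239357^1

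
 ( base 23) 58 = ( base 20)63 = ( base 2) 1111011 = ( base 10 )123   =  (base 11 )102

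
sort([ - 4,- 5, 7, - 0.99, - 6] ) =[ - 6, - 5, - 4  , - 0.99 , 7]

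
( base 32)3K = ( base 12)98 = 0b1110100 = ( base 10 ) 116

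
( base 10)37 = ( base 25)1C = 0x25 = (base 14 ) 29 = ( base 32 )15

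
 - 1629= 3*( -543 )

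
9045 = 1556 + 7489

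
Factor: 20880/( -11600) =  -9/5 = - 3^2 * 5^( - 1 ) 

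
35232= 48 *734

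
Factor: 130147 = 130147^1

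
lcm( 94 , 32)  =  1504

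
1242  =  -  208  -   - 1450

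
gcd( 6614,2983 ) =1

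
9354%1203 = 933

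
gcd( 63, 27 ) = 9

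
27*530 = 14310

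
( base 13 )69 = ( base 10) 87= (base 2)1010111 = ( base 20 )47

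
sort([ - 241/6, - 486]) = [-486, - 241/6 ] 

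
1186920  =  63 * 18840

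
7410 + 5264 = 12674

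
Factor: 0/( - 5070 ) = 0^1 = 0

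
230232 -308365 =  - 78133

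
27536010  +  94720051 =122256061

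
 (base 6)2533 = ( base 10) 633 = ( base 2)1001111001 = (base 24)129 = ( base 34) IL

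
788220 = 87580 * 9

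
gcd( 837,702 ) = 27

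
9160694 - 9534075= - 373381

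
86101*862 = 74219062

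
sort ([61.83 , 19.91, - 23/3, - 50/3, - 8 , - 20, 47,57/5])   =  [ - 20, - 50/3, - 8, - 23/3, 57/5,19.91,47,61.83]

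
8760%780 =180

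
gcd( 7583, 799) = 1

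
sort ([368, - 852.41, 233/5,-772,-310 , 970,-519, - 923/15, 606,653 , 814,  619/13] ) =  [  -  852.41 , - 772 ,-519, - 310 ,-923/15,233/5,  619/13, 368, 606,653, 814, 970]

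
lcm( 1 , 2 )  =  2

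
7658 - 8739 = -1081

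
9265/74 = 9265/74 = 125.20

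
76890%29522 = 17846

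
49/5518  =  49/5518 = 0.01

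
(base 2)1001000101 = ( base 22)149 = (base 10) 581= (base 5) 4311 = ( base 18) 1E5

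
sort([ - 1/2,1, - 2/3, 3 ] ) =[  -  2/3, - 1/2,1,3 ] 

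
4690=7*670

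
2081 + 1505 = 3586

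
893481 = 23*38847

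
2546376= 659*3864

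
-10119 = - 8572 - 1547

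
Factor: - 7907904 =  - 2^6*3^2*13729^1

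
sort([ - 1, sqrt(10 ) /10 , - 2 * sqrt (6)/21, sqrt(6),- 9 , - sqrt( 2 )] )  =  [ - 9, - sqrt(2),-1, - 2  *  sqrt( 6)/21, sqrt(10)/10, sqrt( 6 )]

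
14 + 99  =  113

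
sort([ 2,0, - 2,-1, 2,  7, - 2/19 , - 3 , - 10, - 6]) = [ - 10, - 6, - 3, - 2,- 1, -2/19,0,  2,2 , 7 ] 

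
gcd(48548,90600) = 4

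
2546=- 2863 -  - 5409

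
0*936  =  0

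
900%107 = 44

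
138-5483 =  - 5345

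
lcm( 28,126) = 252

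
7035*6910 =48611850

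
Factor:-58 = - 2^1*29^1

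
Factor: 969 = 3^1*17^1*19^1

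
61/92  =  61/92  =  0.66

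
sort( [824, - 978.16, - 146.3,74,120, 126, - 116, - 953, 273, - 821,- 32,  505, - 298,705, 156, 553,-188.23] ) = [ - 978.16, - 953, - 821, - 298, - 188.23, - 146.3,-116,-32,74, 120, 126,156, 273,505,553, 705, 824]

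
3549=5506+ - 1957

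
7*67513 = 472591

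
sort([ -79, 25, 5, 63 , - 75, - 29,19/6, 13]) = [- 79, - 75,- 29, 19/6, 5,13,25, 63 ]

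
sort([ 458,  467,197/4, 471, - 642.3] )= [ - 642.3,  197/4, 458,  467,471]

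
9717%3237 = 6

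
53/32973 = 53/32973 = 0.00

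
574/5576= 7/68 = 0.10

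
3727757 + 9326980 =13054737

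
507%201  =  105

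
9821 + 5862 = 15683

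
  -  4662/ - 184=25+31/92 = 25.34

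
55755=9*6195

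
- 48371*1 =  - 48371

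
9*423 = 3807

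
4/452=1/113 = 0.01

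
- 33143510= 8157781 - 41301291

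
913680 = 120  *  7614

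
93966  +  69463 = 163429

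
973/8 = 973/8 = 121.62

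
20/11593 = 20/11593 = 0.00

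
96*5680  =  545280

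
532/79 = 6 + 58/79=6.73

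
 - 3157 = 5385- 8542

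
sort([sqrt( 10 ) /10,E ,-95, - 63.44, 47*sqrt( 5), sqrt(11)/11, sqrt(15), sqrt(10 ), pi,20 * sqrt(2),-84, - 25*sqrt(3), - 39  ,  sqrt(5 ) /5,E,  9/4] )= [ - 95, - 84, - 63.44, - 25 * sqrt(3) , - 39, sqrt( 11) /11,sqrt(10)/10,  sqrt( 5 ) /5,9/4,E, E,pi,sqrt( 10 ), sqrt(15 ) , 20*sqrt(  2) , 47*sqrt( 5) ]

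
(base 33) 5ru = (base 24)b16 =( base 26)9am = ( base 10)6366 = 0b1100011011110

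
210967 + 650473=861440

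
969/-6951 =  - 1+ 1994/2317 = - 0.14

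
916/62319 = 916/62319=0.01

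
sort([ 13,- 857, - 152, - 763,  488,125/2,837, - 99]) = [ - 857,  -  763,- 152, - 99,13,125/2, 488 , 837]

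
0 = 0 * 51650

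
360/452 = 90/113 = 0.80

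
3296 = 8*412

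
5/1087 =5/1087 = 0.00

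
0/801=0= 0.00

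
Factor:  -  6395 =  - 5^1*1279^1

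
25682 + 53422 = 79104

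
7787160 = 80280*97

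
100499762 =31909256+68590506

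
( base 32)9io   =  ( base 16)2658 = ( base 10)9816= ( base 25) FHG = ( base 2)10011001011000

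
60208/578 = 30104/289 = 104.17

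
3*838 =2514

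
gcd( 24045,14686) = 7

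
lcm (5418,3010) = 27090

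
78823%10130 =7913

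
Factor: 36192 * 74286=2688558912 = 2^6*3^3*13^1*29^1 *4127^1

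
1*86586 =86586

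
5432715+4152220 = 9584935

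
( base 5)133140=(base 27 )7bk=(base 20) DB0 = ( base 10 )5420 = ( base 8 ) 12454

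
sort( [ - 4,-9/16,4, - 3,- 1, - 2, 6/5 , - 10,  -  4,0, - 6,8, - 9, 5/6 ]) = [-10, - 9, - 6, - 4, - 4, - 3, - 2 , - 1, - 9/16,  0, 5/6,6/5,4,8]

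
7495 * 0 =0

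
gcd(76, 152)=76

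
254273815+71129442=325403257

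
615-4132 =-3517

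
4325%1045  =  145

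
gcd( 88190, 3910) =10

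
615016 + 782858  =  1397874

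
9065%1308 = 1217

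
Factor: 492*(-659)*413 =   -  2^2* 3^1*7^1*41^1 * 59^1 * 659^1 = - 133906164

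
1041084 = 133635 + 907449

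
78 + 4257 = 4335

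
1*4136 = 4136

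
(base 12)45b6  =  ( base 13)36c9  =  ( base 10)7770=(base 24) DBI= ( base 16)1E5A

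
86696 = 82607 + 4089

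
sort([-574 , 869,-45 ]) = [ - 574, - 45,869 ]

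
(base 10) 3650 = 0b111001000010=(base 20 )92A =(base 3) 12000012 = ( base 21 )85H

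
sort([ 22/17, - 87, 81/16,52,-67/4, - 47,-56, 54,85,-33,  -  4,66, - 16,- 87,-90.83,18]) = [ - 90.83,-87,  -  87,  -  56, - 47, - 33,  -  67/4,  -  16,  -  4, 22/17, 81/16, 18, 52,54 , 66, 85]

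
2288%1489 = 799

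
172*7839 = 1348308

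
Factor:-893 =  - 19^1*47^1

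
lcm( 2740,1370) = 2740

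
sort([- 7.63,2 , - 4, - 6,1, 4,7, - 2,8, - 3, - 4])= [-7.63,-6,  -  4, - 4, - 3,- 2, 1, 2 , 4, 7,8]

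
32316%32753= 32316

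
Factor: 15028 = 2^2*13^1*17^2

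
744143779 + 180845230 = 924989009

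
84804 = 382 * 222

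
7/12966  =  7/12966  =  0.00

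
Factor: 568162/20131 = 2^1 * 7^1 * 41^ ( - 1)*491^ ( - 1)*40583^1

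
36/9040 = 9/2260 = 0.00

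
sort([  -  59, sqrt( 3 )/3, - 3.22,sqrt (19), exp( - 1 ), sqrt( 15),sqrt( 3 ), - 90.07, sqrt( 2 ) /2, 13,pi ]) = [ - 90.07,-59, - 3.22, exp( - 1 ), sqrt( 3)/3,sqrt( 2) /2, sqrt(3), pi, sqrt( 15 ), sqrt( 19 ), 13] 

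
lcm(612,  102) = 612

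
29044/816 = 7261/204  =  35.59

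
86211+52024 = 138235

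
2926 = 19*154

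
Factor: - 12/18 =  - 2/3  =  -2^1*3^( - 1 ) 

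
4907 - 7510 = -2603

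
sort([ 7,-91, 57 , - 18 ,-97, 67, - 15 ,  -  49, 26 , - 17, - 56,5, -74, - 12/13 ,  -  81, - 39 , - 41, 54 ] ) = [ - 97 ,-91, - 81, -74,-56, - 49, - 41, - 39, - 18, - 17, - 15,-12/13,5,7, 26 , 54, 57,67] 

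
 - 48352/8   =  -6044 = - 6044.00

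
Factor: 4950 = 2^1*3^2*5^2*11^1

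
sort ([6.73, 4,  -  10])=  [- 10,4,  6.73]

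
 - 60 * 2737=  - 164220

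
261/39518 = 261/39518=0.01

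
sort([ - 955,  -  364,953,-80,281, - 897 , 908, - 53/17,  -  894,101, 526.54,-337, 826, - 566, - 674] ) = [ - 955,  -  897, - 894, - 674, - 566,-364, - 337, - 80, - 53/17, 101 , 281,526.54, 826,908, 953] 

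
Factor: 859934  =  2^1*41^1*10487^1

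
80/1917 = 80/1917 = 0.04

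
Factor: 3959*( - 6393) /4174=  - 25309887/4174 = -2^(  -  1)*3^1*37^1*107^1*2087^( - 1)*2131^1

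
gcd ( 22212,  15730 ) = 2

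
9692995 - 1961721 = 7731274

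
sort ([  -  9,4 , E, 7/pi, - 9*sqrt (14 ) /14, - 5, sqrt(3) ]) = [  -  9 , - 5, - 9* sqrt(14)/14,sqrt( 3 ),  7/pi , E,4] 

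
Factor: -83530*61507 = -2^1*5^1*8353^1 * 61507^1 = - 5137679710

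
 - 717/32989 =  - 717/32989 = -  0.02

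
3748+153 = 3901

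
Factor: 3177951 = 3^1 * 7^1  *41^1*3691^1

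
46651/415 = 112+171/415 = 112.41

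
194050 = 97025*2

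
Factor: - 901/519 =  - 3^(  -  1 )*17^1*53^1 * 173^( - 1 )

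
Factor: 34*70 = 2380 = 2^2*5^1*7^1*17^1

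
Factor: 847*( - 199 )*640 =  - 2^7*5^1*7^1 *11^2*199^1 = - 107873920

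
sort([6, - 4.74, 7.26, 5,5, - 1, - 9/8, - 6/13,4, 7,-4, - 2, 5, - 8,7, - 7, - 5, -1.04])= [ - 8, - 7, - 5, - 4.74, - 4 ,-2,-9/8, - 1.04, - 1,-6/13,4, 5, 5, 5, 6, 7, 7, 7.26]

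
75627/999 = 2801/37 = 75.70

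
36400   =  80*455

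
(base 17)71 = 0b1111000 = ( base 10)120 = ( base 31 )3R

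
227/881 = 227/881= 0.26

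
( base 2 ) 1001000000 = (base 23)121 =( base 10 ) 576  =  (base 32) i0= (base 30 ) J6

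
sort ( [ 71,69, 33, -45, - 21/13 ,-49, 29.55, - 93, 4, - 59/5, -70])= [ - 93, - 70, - 49, - 45,  -  59/5, - 21/13, 4, 29.55,33,69,71]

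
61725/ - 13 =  - 61725/13 = - 4748.08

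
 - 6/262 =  -3/131 = - 0.02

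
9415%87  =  19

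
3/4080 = 1/1360 = 0.00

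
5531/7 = 790+ 1/7 = 790.14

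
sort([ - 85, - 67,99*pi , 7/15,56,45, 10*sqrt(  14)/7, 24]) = [ - 85,-67, 7/15, 10*sqrt(14 )/7 , 24, 45, 56, 99*pi ] 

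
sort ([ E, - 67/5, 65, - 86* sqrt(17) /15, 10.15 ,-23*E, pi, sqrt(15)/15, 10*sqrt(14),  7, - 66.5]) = [ -66.5, - 23 *E, - 86*sqrt( 17 )/15, - 67/5,  sqrt( 15 )/15, E, pi, 7, 10.15, 10*sqrt(14 ),  65 ] 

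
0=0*479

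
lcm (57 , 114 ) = 114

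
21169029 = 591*35819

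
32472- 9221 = 23251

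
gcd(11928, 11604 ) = 12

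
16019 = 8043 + 7976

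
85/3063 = 85/3063 =0.03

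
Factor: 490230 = 2^1*3^2 * 5^1*  13^1*419^1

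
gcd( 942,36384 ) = 6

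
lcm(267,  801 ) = 801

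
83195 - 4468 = 78727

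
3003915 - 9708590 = -6704675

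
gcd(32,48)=16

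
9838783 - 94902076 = -85063293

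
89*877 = 78053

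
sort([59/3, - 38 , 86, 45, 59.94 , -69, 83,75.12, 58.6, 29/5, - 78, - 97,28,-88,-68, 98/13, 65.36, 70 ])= [ - 97,-88, - 78,-69 ,-68, - 38, 29/5,98/13, 59/3,28, 45, 58.6,  59.94,65.36, 70, 75.12  ,  83, 86 ]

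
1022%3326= 1022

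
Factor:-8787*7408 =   -  2^4* 3^1*29^1*  101^1*463^1 = -  65094096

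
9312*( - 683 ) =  - 6360096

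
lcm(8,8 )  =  8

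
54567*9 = 491103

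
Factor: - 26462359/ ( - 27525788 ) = 2^(-2) * 7^1*11^1*17^( - 1)*83^( - 1)*4877^( - 1)*343667^1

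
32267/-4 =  - 8067+1/4 = - 8066.75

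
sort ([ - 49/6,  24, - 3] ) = [ - 49/6, - 3,24]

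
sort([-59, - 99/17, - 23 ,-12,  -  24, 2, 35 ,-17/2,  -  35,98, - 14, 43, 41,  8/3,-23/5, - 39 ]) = [-59, - 39, - 35,- 24,-23,- 14, - 12 ,-17/2, - 99/17,  -  23/5,  2, 8/3, 35 , 41, 43 , 98 ]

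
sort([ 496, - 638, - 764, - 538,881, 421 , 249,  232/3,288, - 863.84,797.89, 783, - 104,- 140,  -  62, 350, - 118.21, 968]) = [-863.84, - 764,-638, - 538, - 140, - 118.21, - 104, - 62,232/3, 249,288,  350, 421,  496,783, 797.89,881,968 ]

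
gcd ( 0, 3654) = 3654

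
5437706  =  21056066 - 15618360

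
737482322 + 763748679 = 1501231001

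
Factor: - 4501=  - 7^1*643^1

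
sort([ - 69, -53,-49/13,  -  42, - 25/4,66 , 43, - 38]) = [ - 69, - 53,-42 ,-38, - 25/4, - 49/13,43, 66]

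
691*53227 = 36779857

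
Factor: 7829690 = 2^1*5^1*11^1*17^1*53^1*79^1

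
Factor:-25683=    - 3^1*7^1 * 1223^1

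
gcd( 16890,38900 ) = 10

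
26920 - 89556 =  - 62636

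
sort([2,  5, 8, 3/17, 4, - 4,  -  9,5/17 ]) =[ - 9, - 4 , 3/17,  5/17,2, 4,  5, 8 ]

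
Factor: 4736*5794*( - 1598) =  - 2^9*17^1* 37^1 * 47^1*2897^1 = - 43849733632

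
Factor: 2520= 2^3 * 3^2*5^1*7^1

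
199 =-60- - 259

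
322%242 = 80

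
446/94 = 223/47 = 4.74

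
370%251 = 119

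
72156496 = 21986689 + 50169807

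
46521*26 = 1209546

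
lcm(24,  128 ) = 384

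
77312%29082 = 19148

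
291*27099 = 7885809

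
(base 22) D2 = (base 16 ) 120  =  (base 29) 9r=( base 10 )288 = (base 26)b2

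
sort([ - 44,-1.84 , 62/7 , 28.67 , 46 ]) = [ - 44, - 1.84, 62/7,28.67,46] 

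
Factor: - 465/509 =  - 3^1*5^1*31^1 * 509^( -1 )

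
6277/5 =6277/5 = 1255.40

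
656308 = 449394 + 206914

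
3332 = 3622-290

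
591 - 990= - 399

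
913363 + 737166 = 1650529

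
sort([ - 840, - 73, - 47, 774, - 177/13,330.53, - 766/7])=[ -840,-766/7,-73, - 47, - 177/13,  330.53,774 ] 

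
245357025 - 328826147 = - 83469122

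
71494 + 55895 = 127389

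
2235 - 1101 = 1134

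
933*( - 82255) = -76743915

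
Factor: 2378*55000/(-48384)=-8174375/3024 = - 2^( - 4 )*3^(  -  3)*5^4*7^( - 1 )*11^1*29^1*41^1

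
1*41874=41874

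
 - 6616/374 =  - 18 + 58/187 =- 17.69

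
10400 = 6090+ 4310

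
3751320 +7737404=11488724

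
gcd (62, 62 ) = 62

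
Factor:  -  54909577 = -61^1*900157^1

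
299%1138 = 299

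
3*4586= 13758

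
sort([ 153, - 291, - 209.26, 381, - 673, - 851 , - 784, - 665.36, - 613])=[ - 851,  -  784  ,  -  673, - 665.36, - 613, - 291, - 209.26, 153,381 ] 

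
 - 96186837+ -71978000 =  - 168164837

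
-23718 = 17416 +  - 41134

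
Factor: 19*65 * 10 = 12350 = 2^1* 5^2*13^1*19^1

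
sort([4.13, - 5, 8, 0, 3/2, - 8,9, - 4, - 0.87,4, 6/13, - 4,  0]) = [-8, - 5, - 4, - 4, - 0.87, 0 , 0,6/13, 3/2, 4, 4.13 , 8  ,  9] 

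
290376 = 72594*4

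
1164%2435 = 1164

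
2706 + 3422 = 6128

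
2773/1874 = 1 + 899/1874  =  1.48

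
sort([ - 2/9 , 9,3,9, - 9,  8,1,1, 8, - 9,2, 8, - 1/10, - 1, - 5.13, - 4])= [- 9, - 9, - 5.13, - 4 , - 1 , - 2/9, -1/10,  1, 1 , 2,  3,8, 8,8, 9 , 9] 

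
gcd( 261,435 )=87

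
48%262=48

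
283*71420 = 20211860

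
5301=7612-2311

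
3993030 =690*5787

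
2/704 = 1/352 = 0.00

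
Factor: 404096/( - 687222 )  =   - 2^6*3^( - 2 )*7^1*11^1 * 41^1*73^(  -  1) * 523^ ( - 1) = - 202048/343611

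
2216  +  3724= 5940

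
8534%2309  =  1607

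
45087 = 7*6441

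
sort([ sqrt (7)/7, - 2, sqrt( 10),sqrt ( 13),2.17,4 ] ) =[ - 2, sqrt (7 ) /7, 2.17,sqrt(10),sqrt(13), 4]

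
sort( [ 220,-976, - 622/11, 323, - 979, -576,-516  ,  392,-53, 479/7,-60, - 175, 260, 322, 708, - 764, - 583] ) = [ - 979 , - 976, - 764, - 583, - 576 ,-516,-175, - 60, - 622/11, - 53,479/7,220,  260 , 322, 323,392 , 708 ] 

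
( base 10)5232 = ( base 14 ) 1C9A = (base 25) 897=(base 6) 40120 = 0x1470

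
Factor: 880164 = 2^2*3^2*23^1 * 1063^1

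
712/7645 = 712/7645 = 0.09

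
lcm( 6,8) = 24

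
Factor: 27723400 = 2^3*5^2*138617^1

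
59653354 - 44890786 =14762568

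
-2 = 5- 7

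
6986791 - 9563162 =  - 2576371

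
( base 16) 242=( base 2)1001000010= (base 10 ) 578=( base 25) N3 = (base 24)102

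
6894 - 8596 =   -  1702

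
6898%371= 220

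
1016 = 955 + 61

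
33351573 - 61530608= - 28179035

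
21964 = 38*578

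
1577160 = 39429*40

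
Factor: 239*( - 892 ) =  - 2^2 * 223^1 * 239^1 = - 213188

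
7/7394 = 7/7394 = 0.00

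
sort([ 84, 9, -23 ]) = [-23,9,  84 ]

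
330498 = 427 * 774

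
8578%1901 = 974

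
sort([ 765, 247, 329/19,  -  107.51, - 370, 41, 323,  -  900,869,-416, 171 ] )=[  -  900, -416,  -  370,- 107.51, 329/19, 41, 171, 247,323, 765 , 869]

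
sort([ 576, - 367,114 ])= [ - 367,114,  576] 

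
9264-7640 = 1624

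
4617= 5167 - 550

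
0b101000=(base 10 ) 40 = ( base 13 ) 31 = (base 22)1I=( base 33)17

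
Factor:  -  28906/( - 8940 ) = 2^(-1 )*3^(  -  1)*5^( - 1)*97^1=97/30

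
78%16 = 14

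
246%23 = 16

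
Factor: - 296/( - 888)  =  3^( - 1)=1/3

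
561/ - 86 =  - 561/86= -  6.52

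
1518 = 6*253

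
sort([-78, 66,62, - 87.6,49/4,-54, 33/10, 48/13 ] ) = [ -87.6,- 78, - 54, 33/10,48/13, 49/4,62,66] 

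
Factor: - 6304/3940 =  - 8/5 = -2^3*5^( - 1)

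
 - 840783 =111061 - 951844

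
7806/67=7806/67 = 116.51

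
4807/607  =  7 +558/607 = 7.92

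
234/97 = 234/97 = 2.41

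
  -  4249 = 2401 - 6650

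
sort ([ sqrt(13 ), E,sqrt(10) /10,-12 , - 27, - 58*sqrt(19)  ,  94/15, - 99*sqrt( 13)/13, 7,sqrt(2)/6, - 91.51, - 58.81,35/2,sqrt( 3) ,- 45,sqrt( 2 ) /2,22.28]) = [ - 58*sqrt(19 ), - 91.51, - 58.81, - 45, - 99*sqrt(13) /13, - 27,-12, sqrt( 2 )/6 , sqrt (10 )/10,sqrt(2 ) /2, sqrt ( 3 ), E,sqrt( 13),94/15, 7,35/2, 22.28]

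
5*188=940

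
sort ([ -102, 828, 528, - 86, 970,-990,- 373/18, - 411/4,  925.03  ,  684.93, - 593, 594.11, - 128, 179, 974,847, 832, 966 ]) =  [ - 990, - 593,-128,-411/4, - 102, - 86, - 373/18,179 , 528, 594.11, 684.93,  828,832,847,925.03 , 966,970, 974 ] 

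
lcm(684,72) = 1368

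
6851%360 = 11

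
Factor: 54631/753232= 2^(-4)*179^(-1 ) * 263^ (-1)*54631^1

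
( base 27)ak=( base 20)EA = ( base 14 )16a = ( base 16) 122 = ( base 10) 290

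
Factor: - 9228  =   - 2^2 * 3^1*769^1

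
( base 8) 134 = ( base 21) 48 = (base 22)44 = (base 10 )92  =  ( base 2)1011100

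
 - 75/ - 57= 1 + 6/19 = 1.32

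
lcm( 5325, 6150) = 436650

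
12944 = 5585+7359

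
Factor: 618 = 2^1* 3^1*103^1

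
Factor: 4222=2^1 * 2111^1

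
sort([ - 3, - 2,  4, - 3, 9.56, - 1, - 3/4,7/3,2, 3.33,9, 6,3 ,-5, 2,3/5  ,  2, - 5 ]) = [-5, - 5, - 3, - 3  ,-2, - 1 , - 3/4, 3/5,2,2, 2,7/3 , 3,3.33, 4 , 6,9 , 9.56 ]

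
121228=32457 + 88771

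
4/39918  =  2/19959 =0.00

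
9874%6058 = 3816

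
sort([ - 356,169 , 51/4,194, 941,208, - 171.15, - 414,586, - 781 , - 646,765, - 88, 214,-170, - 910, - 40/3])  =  [ - 910, - 781, - 646 ,  -  414, - 356, - 171.15, - 170 , - 88, - 40/3,51/4, 169, 194,208,214,586, 765 , 941 ]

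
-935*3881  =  -3628735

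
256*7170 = 1835520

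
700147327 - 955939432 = -255792105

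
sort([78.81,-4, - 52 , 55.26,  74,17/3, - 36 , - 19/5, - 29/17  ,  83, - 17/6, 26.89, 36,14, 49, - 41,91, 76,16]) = [-52, - 41, - 36, - 4,  -  19/5, - 17/6  ,-29/17,17/3, 14 , 16,  26.89,36 , 49, 55.26, 74, 76, 78.81, 83,91]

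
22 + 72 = 94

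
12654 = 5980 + 6674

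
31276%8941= 4453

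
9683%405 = 368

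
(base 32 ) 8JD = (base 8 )21155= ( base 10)8813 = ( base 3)110002102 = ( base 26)D0P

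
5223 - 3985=1238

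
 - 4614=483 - 5097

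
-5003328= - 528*9476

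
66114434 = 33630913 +32483521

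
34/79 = 34/79 = 0.43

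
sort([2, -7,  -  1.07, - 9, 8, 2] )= [ - 9,-7 , - 1.07, 2,2,8]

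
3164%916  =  416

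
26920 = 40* 673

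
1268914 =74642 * 17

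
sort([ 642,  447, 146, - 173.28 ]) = [-173.28, 146,447, 642]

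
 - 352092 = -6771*52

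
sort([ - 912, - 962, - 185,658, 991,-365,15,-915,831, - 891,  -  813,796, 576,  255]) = [ -962, - 915, - 912, - 891, - 813, - 365, - 185, 15,255, 576,658, 796, 831,991] 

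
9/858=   3/286 = 0.01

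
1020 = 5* 204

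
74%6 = 2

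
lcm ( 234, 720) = 9360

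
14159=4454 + 9705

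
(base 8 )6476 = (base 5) 102030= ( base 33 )33O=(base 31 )3gb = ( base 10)3390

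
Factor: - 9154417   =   - 239^1*38303^1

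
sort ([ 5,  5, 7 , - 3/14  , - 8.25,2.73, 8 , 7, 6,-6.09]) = [ - 8.25, - 6.09,-3/14, 2.73, 5,  5,6,7,  7, 8 ] 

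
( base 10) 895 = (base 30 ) TP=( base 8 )1577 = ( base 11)744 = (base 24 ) 1D7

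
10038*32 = 321216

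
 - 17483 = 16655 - 34138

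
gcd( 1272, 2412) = 12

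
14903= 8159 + 6744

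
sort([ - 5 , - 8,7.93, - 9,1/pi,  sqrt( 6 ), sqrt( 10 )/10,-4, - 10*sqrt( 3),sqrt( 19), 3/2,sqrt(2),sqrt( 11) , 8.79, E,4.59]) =[ - 10*sqrt(3 ), - 9, - 8, -5, - 4  ,  sqrt( 10) /10 , 1/pi, sqrt(2), 3/2,sqrt( 6 ),E,sqrt( 11), sqrt (19 ),4.59 , 7.93,8.79]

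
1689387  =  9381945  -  7692558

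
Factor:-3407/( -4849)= 13^(-1 )*373^( - 1 )*3407^1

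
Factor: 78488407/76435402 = 2^ ( - 1 )*6211^1*12637^1*  38217701^ (-1 ) 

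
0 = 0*321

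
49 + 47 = 96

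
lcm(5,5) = 5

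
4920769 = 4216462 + 704307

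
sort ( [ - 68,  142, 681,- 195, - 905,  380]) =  [ - 905, - 195, - 68, 142,380, 681 ] 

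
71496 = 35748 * 2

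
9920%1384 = 232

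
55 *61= 3355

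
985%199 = 189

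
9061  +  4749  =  13810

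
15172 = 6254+8918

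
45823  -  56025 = - 10202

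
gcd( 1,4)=1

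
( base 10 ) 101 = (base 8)145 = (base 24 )45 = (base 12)85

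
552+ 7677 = 8229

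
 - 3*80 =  - 240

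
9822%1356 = 330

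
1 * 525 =525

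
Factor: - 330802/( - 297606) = 857/771=3^( - 1)* 257^ (-1 )*857^1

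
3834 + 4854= 8688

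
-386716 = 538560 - 925276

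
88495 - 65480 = 23015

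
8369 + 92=8461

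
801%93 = 57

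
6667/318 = 6667/318=20.97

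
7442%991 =505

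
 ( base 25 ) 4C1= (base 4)223301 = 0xaf1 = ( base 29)39H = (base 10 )2801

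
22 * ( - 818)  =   - 17996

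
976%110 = 96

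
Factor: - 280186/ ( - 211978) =140093/105989= 13^ (- 1 )*23^1*31^( - 1)*  263^( - 1 ) * 6091^1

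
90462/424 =45231/212 = 213.35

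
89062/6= 44531/3=14843.67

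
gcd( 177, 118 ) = 59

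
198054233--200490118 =398544351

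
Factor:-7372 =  - 2^2*19^1 * 97^1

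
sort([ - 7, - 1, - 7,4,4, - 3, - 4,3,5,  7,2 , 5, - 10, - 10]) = [  -  10,-10, - 7, - 7, - 4, - 3, - 1,2 , 3,4,  4,5,5,7 ]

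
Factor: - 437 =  - 19^1*23^1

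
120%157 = 120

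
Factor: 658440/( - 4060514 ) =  - 2^2*3^2*5^1 * 31^1*59^1*2030257^( - 1 ) = - 329220/2030257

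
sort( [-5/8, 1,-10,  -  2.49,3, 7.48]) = [ - 10,-2.49,-5/8, 1, 3, 7.48]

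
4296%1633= 1030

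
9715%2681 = 1672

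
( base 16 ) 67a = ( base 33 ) 1H8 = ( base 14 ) 866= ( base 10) 1658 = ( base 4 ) 121322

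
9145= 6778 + 2367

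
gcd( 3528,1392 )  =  24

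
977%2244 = 977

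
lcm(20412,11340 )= 102060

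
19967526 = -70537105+90504631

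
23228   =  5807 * 4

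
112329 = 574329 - 462000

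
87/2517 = 29/839 = 0.03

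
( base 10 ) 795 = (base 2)1100011011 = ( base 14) 40b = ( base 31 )PK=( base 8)1433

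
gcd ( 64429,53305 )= 1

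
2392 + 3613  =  6005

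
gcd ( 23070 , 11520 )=30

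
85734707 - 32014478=53720229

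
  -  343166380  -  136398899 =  - 479565279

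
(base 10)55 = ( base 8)67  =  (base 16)37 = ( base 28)1R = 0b110111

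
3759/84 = 179/4 = 44.75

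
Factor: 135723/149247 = 3^( -1 )*103^( - 1)*281^1 = 281/309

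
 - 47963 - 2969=  -  50932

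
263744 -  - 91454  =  355198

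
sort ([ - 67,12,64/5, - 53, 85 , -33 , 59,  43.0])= [ - 67, - 53, - 33,12,64/5,43.0, 59,85]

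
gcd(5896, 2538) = 2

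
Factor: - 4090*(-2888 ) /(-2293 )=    - 2^4*5^1*19^2*409^1*2293^( - 1 )=- 11811920/2293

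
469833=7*67119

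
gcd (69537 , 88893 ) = 3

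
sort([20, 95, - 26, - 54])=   [ - 54, - 26, 20,95 ]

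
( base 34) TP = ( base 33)ul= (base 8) 1763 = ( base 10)1011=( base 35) SV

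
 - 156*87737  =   - 13686972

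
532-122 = 410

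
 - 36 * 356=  - 12816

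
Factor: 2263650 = 2^1  *3^1*  5^2 * 15091^1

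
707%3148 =707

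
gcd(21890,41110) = 10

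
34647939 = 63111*549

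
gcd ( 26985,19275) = 3855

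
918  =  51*18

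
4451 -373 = 4078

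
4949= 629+4320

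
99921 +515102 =615023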